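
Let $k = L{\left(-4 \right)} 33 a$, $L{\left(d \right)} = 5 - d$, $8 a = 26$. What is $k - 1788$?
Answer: $- \frac{3291}{4} \approx -822.75$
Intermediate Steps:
$a = \frac{13}{4}$ ($a = \frac{1}{8} \cdot 26 = \frac{13}{4} \approx 3.25$)
$k = \frac{3861}{4}$ ($k = \left(5 - -4\right) 33 \cdot \frac{13}{4} = \left(5 + 4\right) 33 \cdot \frac{13}{4} = 9 \cdot 33 \cdot \frac{13}{4} = 297 \cdot \frac{13}{4} = \frac{3861}{4} \approx 965.25$)
$k - 1788 = \frac{3861}{4} - 1788 = - \frac{3291}{4}$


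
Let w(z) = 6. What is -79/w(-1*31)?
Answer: -79/6 ≈ -13.167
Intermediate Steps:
-79/w(-1*31) = -79/6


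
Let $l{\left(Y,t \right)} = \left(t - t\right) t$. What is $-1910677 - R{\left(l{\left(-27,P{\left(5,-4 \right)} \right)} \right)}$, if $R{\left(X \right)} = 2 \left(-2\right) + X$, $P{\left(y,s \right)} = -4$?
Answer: $-1910673$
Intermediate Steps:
$l{\left(Y,t \right)} = 0$ ($l{\left(Y,t \right)} = 0 t = 0$)
$R{\left(X \right)} = -4 + X$
$-1910677 - R{\left(l{\left(-27,P{\left(5,-4 \right)} \right)} \right)} = -1910677 - \left(-4 + 0\right) = -1910677 - -4 = -1910677 + 4 = -1910673$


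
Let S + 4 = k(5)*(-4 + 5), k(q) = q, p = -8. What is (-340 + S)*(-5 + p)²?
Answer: -57291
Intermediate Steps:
S = 1 (S = -4 + 5*(-4 + 5) = -4 + 5*1 = -4 + 5 = 1)
(-340 + S)*(-5 + p)² = (-340 + 1)*(-5 - 8)² = -339*(-13)² = -339*169 = -57291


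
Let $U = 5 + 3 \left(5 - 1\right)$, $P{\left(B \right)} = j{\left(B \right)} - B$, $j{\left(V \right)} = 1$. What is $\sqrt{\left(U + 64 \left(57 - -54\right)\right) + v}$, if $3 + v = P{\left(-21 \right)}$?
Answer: $2 \sqrt{1785} \approx 84.499$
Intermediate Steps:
$P{\left(B \right)} = 1 - B$
$v = 19$ ($v = -3 + \left(1 - -21\right) = -3 + \left(1 + 21\right) = -3 + 22 = 19$)
$U = 17$ ($U = 5 + 3 \left(5 - 1\right) = 5 + 3 \cdot 4 = 5 + 12 = 17$)
$\sqrt{\left(U + 64 \left(57 - -54\right)\right) + v} = \sqrt{\left(17 + 64 \left(57 - -54\right)\right) + 19} = \sqrt{\left(17 + 64 \left(57 + 54\right)\right) + 19} = \sqrt{\left(17 + 64 \cdot 111\right) + 19} = \sqrt{\left(17 + 7104\right) + 19} = \sqrt{7121 + 19} = \sqrt{7140} = 2 \sqrt{1785}$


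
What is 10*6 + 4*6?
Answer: 84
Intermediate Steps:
10*6 + 4*6 = 60 + 24 = 84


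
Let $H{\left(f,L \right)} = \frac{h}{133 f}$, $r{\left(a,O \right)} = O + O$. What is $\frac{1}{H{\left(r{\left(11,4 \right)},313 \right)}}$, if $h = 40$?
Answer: $\frac{133}{5} \approx 26.6$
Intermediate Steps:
$r{\left(a,O \right)} = 2 O$
$H{\left(f,L \right)} = \frac{40}{133 f}$
$\frac{1}{H{\left(r{\left(11,4 \right)},313 \right)}} = \frac{1}{\frac{40}{133} \frac{1}{2 \cdot 4}} = \frac{1}{\frac{40}{133} \cdot \frac{1}{8}} = \frac{1}{\frac{5}{133}} = \frac{133}{5}$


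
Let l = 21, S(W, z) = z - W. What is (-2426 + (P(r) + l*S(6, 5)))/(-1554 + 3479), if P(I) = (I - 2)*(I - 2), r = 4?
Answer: -349/275 ≈ -1.2691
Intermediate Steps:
P(I) = (-2 + I)² (P(I) = (-2 + I)*(-2 + I) = (-2 + I)²)
(-2426 + (P(r) + l*S(6, 5)))/(-1554 + 3479) = (-2426 + ((-2 + 4)² + 21*(5 - 1*6)))/(-1554 + 3479) = (-2426 + (2² + 21*(5 - 6)))/1925 = (-2426 + (4 + 21*(-1)))*(1/1925) = (-2426 + (4 - 21))*(1/1925) = (-2426 - 17)*(1/1925) = -2443*1/1925 = -349/275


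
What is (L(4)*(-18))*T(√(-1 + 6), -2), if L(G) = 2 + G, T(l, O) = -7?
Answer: 756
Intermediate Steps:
(L(4)*(-18))*T(√(-1 + 6), -2) = ((2 + 4)*(-18))*(-7) = (6*(-18))*(-7) = -108*(-7) = 756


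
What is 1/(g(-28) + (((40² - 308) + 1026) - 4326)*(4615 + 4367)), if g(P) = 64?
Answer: -1/18035792 ≈ -5.5445e-8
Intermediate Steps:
1/(g(-28) + (((40² - 308) + 1026) - 4326)*(4615 + 4367)) = 1/(64 + (((40² - 308) + 1026) - 4326)*(4615 + 4367)) = 1/(64 + (((1600 - 308) + 1026) - 4326)*8982) = 1/(64 + ((1292 + 1026) - 4326)*8982) = 1/(64 + (2318 - 4326)*8982) = 1/(64 - 2008*8982) = 1/(64 - 18035856) = 1/(-18035792) = -1/18035792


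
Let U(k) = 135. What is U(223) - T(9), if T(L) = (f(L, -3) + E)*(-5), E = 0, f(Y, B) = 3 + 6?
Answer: 180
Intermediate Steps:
f(Y, B) = 9
T(L) = -45 (T(L) = (9 + 0)*(-5) = 9*(-5) = -45)
U(223) - T(9) = 135 - 1*(-45) = 135 + 45 = 180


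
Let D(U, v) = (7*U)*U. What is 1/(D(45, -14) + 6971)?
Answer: 1/21146 ≈ 4.7290e-5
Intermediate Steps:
D(U, v) = 7*U²
1/(D(45, -14) + 6971) = 1/(7*45² + 6971) = 1/(7*2025 + 6971) = 1/(14175 + 6971) = 1/21146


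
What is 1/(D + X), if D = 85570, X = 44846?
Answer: 1/130416 ≈ 7.6678e-6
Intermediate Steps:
1/(D + X) = 1/(85570 + 44846) = 1/130416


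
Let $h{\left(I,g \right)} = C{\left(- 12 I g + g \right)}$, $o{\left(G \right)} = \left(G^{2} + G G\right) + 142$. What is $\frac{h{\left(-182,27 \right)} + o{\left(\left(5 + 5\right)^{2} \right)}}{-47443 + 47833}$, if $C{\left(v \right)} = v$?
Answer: $\frac{26379}{130} \approx 202.92$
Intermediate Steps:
$o{\left(G \right)} = 142 + 2 G^{2}$ ($o{\left(G \right)} = \left(G^{2} + G^{2}\right) + 142 = 2 G^{2} + 142 = 142 + 2 G^{2}$)
$h{\left(I,g \right)} = g - 12 I g$ ($h{\left(I,g \right)} = - 12 I g + g = g - 12 I g$)
$\frac{h{\left(-182,27 \right)} + o{\left(\left(5 + 5\right)^{2} \right)}}{-47443 + 47833} = \frac{27 \left(1 - -2184\right) + \left(142 + 2 \left(\left(5 + 5\right)^{2}\right)^{2}\right)}{-47443 + 47833} = \frac{27 \left(1 + 2184\right) + \left(142 + 2 \left(10^{2}\right)^{2}\right)}{390} = \left(27 \cdot 2185 + \left(142 + 2 \cdot 100^{2}\right)\right) \frac{1}{390} = \left(58995 + \left(142 + 2 \cdot 10000\right)\right) \frac{1}{390} = \left(58995 + \left(142 + 20000\right)\right) \frac{1}{390} = \left(58995 + 20142\right) \frac{1}{390} = 79137 \cdot \frac{1}{390} = \frac{26379}{130}$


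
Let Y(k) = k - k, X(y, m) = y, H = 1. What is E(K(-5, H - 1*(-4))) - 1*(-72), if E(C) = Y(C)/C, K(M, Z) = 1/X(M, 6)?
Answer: 72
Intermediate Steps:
Y(k) = 0
K(M, Z) = 1/M
E(C) = 0 (E(C) = 0/C = 0)
E(K(-5, H - 1*(-4))) - 1*(-72) = 0 - 1*(-72) = 0 + 72 = 72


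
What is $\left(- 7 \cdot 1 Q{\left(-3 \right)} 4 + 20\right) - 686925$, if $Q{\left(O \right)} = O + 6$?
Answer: $-686989$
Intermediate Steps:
$Q{\left(O \right)} = 6 + O$
$\left(- 7 \cdot 1 Q{\left(-3 \right)} 4 + 20\right) - 686925 = \left(- 7 \cdot 1 \left(6 - 3\right) 4 + 20\right) - 686925 = \left(- 7 \cdot 1 \cdot 3 \cdot 4 + 20\right) - 686925 = \left(- 7 \cdot 3 \cdot 4 + 20\right) - 686925 = \left(\left(-7\right) 12 + 20\right) - 686925 = \left(-84 + 20\right) - 686925 = -64 - 686925 = -686989$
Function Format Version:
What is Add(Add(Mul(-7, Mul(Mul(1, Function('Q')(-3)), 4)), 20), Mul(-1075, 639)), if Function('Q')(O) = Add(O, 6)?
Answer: -686989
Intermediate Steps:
Function('Q')(O) = Add(6, O)
Add(Add(Mul(-7, Mul(Mul(1, Function('Q')(-3)), 4)), 20), Mul(-1075, 639)) = Add(Add(Mul(-7, Mul(Mul(1, Add(6, -3)), 4)), 20), Mul(-1075, 639)) = Add(Add(Mul(-7, Mul(Mul(1, 3), 4)), 20), -686925) = Add(Add(Mul(-7, Mul(3, 4)), 20), -686925) = Add(Add(Mul(-7, 12), 20), -686925) = Add(Add(-84, 20), -686925) = Add(-64, -686925) = -686989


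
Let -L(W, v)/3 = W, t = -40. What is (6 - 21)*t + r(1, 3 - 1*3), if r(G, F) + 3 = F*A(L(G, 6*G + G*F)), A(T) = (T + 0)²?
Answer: 597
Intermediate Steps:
L(W, v) = -3*W
A(T) = T²
r(G, F) = -3 + 9*F*G² (r(G, F) = -3 + F*(-3*G)² = -3 + F*(9*G²) = -3 + 9*F*G²)
(6 - 21)*t + r(1, 3 - 1*3) = (6 - 21)*(-40) + (-3 + 9*(3 - 1*3)*1²) = -15*(-40) + (-3 + 9*(3 - 3)*1) = 600 + (-3 + 9*0*1) = 600 + (-3 + 0) = 600 - 3 = 597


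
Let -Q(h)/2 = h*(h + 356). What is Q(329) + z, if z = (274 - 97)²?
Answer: -419401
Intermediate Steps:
Q(h) = -2*h*(356 + h) (Q(h) = -2*h*(h + 356) = -2*h*(356 + h))
z = 31329 (z = 177² = 31329)
Q(329) + z = -2*329*(356 + 329) + 31329 = -2*329*685 + 31329 = -450730 + 31329 = -419401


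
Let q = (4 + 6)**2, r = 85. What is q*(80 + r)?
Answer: 16500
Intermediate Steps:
q = 100 (q = 10**2 = 100)
q*(80 + r) = 100*(80 + 85) = 100*165 = 16500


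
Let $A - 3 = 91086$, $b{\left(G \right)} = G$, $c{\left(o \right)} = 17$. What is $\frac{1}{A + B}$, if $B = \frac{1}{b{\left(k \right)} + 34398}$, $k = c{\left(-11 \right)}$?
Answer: $\frac{34415}{3134827936} \approx 1.0978 \cdot 10^{-5}$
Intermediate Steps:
$k = 17$
$B = \frac{1}{34415}$ ($B = \frac{1}{17 + 34398} = \frac{1}{34415} \approx 2.9057 \cdot 10^{-5}$)
$A = 91089$ ($A = 3 + 91086 = 91089$)
$\frac{1}{A + B} = \frac{1}{91089 + \frac{1}{34415}} = \frac{1}{\frac{3134827936}{34415}} = \frac{34415}{3134827936}$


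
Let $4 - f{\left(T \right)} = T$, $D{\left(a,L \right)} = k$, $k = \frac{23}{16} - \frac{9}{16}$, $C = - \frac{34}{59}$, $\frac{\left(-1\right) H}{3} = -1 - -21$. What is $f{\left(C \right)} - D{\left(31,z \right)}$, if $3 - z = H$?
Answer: $\frac{1747}{472} \approx 3.7013$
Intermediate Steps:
$H = -60$ ($H = - 3 \left(-1 - -21\right) = - 3 \left(-1 + 21\right) = \left(-3\right) 20 = -60$)
$C = - \frac{34}{59}$ ($C = \left(-34\right) \frac{1}{59} = - \frac{34}{59} \approx -0.57627$)
$z = 63$ ($z = 3 - -60 = 3 + 60 = 63$)
$k = \frac{7}{8}$ ($k = 23 \cdot \frac{1}{16} - \frac{9}{16} = \frac{23}{16} - \frac{9}{16} = \frac{7}{8} \approx 0.875$)
$D{\left(a,L \right)} = \frac{7}{8}$
$f{\left(T \right)} = 4 - T$
$f{\left(C \right)} - D{\left(31,z \right)} = \left(4 - - \frac{34}{59}\right) - \frac{7}{8} = \left(4 + \frac{34}{59}\right) - \frac{7}{8} = \frac{270}{59} - \frac{7}{8} = \frac{1747}{472}$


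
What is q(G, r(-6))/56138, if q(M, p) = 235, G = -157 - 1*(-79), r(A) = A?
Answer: 235/56138 ≈ 0.0041861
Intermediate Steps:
G = -78 (G = -157 + 79 = -78)
q(G, r(-6))/56138 = 235/56138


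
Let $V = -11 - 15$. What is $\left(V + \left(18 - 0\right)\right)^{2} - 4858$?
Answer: $-4794$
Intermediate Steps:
$V = -26$
$\left(V + \left(18 - 0\right)\right)^{2} - 4858 = \left(-26 + \left(18 - 0\right)\right)^{2} - 4858 = \left(-26 + \left(18 + 0\right)\right)^{2} - 4858 = \left(-26 + 18\right)^{2} - 4858 = \left(-8\right)^{2} - 4858 = 64 - 4858 = -4794$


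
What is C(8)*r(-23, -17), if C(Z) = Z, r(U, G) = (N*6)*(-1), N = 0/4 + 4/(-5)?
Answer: 192/5 ≈ 38.400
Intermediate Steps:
N = -⅘ (N = 0*(¼) + 4*(-⅕) = 0 - ⅘ = -⅘ ≈ -0.80000)
r(U, G) = 24/5 (r(U, G) = -⅘*6*(-1) = -24/5*(-1) = 24/5)
C(8)*r(-23, -17) = 8*(24/5) = 192/5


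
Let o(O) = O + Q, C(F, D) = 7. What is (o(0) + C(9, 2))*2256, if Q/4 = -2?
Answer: -2256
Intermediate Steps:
Q = -8 (Q = 4*(-2) = -8)
o(O) = -8 + O (o(O) = O - 8 = -8 + O)
(o(0) + C(9, 2))*2256 = ((-8 + 0) + 7)*2256 = (-8 + 7)*2256 = -1*2256 = -2256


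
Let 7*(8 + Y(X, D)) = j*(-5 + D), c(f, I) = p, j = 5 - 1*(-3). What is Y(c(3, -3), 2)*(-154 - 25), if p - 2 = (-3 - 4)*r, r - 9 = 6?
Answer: 14320/7 ≈ 2045.7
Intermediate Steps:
j = 8 (j = 5 + 3 = 8)
r = 15 (r = 9 + 6 = 15)
p = -103 (p = 2 + (-3 - 4)*15 = 2 - 7*15 = 2 - 105 = -103)
c(f, I) = -103
Y(X, D) = -96/7 + 8*D/7 (Y(X, D) = -8 + (8*(-5 + D))/7 = -8 + (-40 + 8*D)/7 = -8 + (-40/7 + 8*D/7) = -96/7 + 8*D/7)
Y(c(3, -3), 2)*(-154 - 25) = (-96/7 + (8/7)*2)*(-154 - 25) = (-96/7 + 16/7)*(-179) = -80/7*(-179) = 14320/7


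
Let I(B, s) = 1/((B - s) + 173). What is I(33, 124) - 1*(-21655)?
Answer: 1775711/82 ≈ 21655.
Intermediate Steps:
I(B, s) = 1/(173 + B - s)
I(33, 124) - 1*(-21655) = 1/(173 + 33 - 1*124) - 1*(-21655) = 1/(173 + 33 - 124) + 21655 = 1/82 + 21655 = 1775711/82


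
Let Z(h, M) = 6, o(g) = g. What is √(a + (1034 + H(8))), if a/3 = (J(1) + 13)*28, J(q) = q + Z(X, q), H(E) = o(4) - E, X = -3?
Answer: √2710 ≈ 52.058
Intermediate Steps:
H(E) = 4 - E
J(q) = 6 + q (J(q) = q + 6 = 6 + q)
a = 1680 (a = 3*(((6 + 1) + 13)*28) = 3*((7 + 13)*28) = 3*(20*28) = 3*560 = 1680)
√(a + (1034 + H(8))) = √(1680 + (1034 + (4 - 1*8))) = √(1680 + (1034 + (4 - 8))) = √(1680 + (1034 - 4)) = √(1680 + 1030) = √2710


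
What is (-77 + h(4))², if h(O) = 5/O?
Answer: 91809/16 ≈ 5738.1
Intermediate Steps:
(-77 + h(4))² = (-77 + 5/4)² = (-303/4)² = 91809/16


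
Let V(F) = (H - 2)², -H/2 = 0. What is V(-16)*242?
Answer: 968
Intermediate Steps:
H = 0 (H = -2*0 = 0)
V(F) = 4 (V(F) = (0 - 2)² = (-2)² = 4)
V(-16)*242 = 4*242 = 968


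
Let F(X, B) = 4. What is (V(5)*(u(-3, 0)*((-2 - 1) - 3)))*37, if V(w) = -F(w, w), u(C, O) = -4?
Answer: -3552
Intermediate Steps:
V(w) = -4 (V(w) = -1*4 = -4)
(V(5)*(u(-3, 0)*((-2 - 1) - 3)))*37 = -(-16)*((-2 - 1) - 3)*37 = -(-16)*(-3 - 3)*37 = -(-16)*(-6)*37 = -4*24*37 = -96*37 = -3552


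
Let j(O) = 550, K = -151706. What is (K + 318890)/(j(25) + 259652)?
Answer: 27864/43367 ≈ 0.64252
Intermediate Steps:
(K + 318890)/(j(25) + 259652) = (-151706 + 318890)/(550 + 259652) = 167184/260202 = 167184*(1/260202) = 27864/43367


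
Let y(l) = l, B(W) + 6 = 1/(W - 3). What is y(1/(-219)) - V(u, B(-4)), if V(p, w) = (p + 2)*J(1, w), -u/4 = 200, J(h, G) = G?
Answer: -1073539/219 ≈ -4902.0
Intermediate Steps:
B(W) = -6 + 1/(-3 + W) (B(W) = -6 + 1/(W - 3) = -6 + 1/(-3 + W))
u = -800 (u = -4*200 = -800)
V(p, w) = w*(2 + p) (V(p, w) = (p + 2)*w = (2 + p)*w = w*(2 + p))
y(1/(-219)) - V(u, B(-4)) = 1/(-219) - (19 - 6*(-4))/(-3 - 4)*(2 - 800) = -1/219 - (19 + 24)/(-7)*(-798) = -1/219 - (-⅐*43)*(-798) = -1/219 - (-43)*(-798)/7 = -1/219 - 1*4902 = -1/219 - 4902 = -1073539/219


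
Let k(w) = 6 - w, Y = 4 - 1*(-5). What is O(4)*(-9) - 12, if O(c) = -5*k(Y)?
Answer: -147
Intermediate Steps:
Y = 9 (Y = 4 + 5 = 9)
O(c) = 15 (O(c) = -5*(6 - 1*9) = -5*(6 - 9) = -5*(-3) = 15)
O(4)*(-9) - 12 = 15*(-9) - 12 = -135 - 12 = -147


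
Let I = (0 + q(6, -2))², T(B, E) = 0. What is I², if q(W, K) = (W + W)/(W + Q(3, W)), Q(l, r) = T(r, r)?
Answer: 16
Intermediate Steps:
Q(l, r) = 0
q(W, K) = 2 (q(W, K) = (W + W)/(W + 0) = (2*W)/W = 2)
I = 4 (I = (0 + 2)² = 2² = 4)
I² = 4² = 16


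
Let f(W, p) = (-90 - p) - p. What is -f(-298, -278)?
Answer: -466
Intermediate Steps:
f(W, p) = -90 - 2*p
-f(-298, -278) = -(-90 - 2*(-278)) = -(-90 + 556) = -1*466 = -466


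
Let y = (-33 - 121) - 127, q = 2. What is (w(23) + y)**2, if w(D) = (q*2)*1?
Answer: 76729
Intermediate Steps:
w(D) = 4 (w(D) = (2*2)*1 = 4*1 = 4)
y = -281 (y = -154 - 127 = -281)
(w(23) + y)**2 = (4 - 281)**2 = (-277)**2 = 76729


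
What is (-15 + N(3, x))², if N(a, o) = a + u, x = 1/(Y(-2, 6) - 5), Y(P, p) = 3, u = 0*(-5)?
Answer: 144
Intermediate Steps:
u = 0
x = -½ (x = 1/(3 - 5) = 1/(-2) = -½ ≈ -0.50000)
N(a, o) = a (N(a, o) = a + 0 = a)
(-15 + N(3, x))² = (-15 + 3)² = (-12)² = 144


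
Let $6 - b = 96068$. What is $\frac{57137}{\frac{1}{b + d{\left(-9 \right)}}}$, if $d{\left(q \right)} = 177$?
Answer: $-5478581245$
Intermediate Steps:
$b = -96062$ ($b = 6 - 96068 = -96062$)
$\frac{57137}{\frac{1}{b + d{\left(-9 \right)}}} = \frac{57137}{\frac{1}{-96062 + 177}} = \frac{57137}{\frac{1}{-95885}} = \frac{57137}{- \frac{1}{95885}} = 57137 \left(-95885\right) = -5478581245$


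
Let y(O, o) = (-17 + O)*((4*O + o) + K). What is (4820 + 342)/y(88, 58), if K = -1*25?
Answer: 5162/27335 ≈ 0.18884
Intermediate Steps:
K = -25
y(O, o) = (-17 + O)*(-25 + o + 4*O) (y(O, o) = (-17 + O)*((4*O + o) - 25) = (-17 + O)*((o + 4*O) - 25) = (-17 + O)*(-25 + o + 4*O))
(4820 + 342)/y(88, 58) = (4820 + 342)/(425 - 93*88 - 17*58 + 4*88² + 88*58) = 5162/(425 - 8184 - 986 + 4*7744 + 5104) = 5162/(425 - 8184 - 986 + 30976 + 5104) = 5162/27335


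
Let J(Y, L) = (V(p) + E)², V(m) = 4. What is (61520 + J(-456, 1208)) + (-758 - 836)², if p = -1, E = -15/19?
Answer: 939454237/361 ≈ 2.6024e+6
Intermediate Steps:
E = -15/19 (E = -15*1/19 = -15/19 ≈ -0.78947)
J(Y, L) = 3721/361 (J(Y, L) = (4 - 15/19)² = (61/19)² = 3721/361)
(61520 + J(-456, 1208)) + (-758 - 836)² = (61520 + 3721/361) + (-758 - 836)² = 22212441/361 + (-1594)² = 22212441/361 + 2540836 = 939454237/361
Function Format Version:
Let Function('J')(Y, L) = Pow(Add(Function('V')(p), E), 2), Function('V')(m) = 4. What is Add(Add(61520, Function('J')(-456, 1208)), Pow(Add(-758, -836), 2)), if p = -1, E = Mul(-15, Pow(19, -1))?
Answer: Rational(939454237, 361) ≈ 2.6024e+6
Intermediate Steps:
E = Rational(-15, 19) (E = Mul(-15, Rational(1, 19)) = Rational(-15, 19) ≈ -0.78947)
Function('J')(Y, L) = Rational(3721, 361) (Function('J')(Y, L) = Pow(Add(4, Rational(-15, 19)), 2) = Pow(Rational(61, 19), 2) = Rational(3721, 361))
Add(Add(61520, Function('J')(-456, 1208)), Pow(Add(-758, -836), 2)) = Add(Add(61520, Rational(3721, 361)), Pow(Add(-758, -836), 2)) = Add(Rational(22212441, 361), Pow(-1594, 2)) = Add(Rational(22212441, 361), 2540836) = Rational(939454237, 361)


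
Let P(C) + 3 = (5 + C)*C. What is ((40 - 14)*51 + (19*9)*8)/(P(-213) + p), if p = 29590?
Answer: 2694/73891 ≈ 0.036459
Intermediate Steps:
P(C) = -3 + C*(5 + C) (P(C) = -3 + (5 + C)*C = -3 + C*(5 + C))
((40 - 14)*51 + (19*9)*8)/(P(-213) + p) = ((40 - 14)*51 + (19*9)*8)/((-3 + (-213)² + 5*(-213)) + 29590) = (26*51 + 171*8)/((-3 + 45369 - 1065) + 29590) = (1326 + 1368)/(44301 + 29590) = 2694/73891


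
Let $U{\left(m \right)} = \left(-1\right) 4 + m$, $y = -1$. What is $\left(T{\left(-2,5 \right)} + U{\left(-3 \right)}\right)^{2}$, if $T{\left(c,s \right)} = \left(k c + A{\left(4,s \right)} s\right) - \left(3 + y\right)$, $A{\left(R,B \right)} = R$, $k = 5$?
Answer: $1$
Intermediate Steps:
$U{\left(m \right)} = -4 + m$
$T{\left(c,s \right)} = -2 + 4 s + 5 c$ ($T{\left(c,s \right)} = \left(5 c + 4 s\right) - 2 = \left(4 s + 5 c\right) + \left(-3 + 1\right) = \left(4 s + 5 c\right) - 2 = -2 + 4 s + 5 c$)
$\left(T{\left(-2,5 \right)} + U{\left(-3 \right)}\right)^{2} = \left(\left(-2 + 4 \cdot 5 + 5 \left(-2\right)\right) - 7\right)^{2} = \left(\left(-2 + 20 - 10\right) - 7\right)^{2} = \left(8 - 7\right)^{2} = 1^{2} = 1$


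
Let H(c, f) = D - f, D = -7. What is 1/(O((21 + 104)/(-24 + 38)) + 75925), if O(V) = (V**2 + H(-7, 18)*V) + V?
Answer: 196/14854925 ≈ 1.3194e-5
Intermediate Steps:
H(c, f) = -7 - f
O(V) = V**2 - 24*V (O(V) = (V**2 + (-7 - 1*18)*V) + V = (V**2 + (-7 - 18)*V) + V = (V**2 - 25*V) + V = V**2 - 24*V)
1/(O((21 + 104)/(-24 + 38)) + 75925) = 1/(((21 + 104)/(-24 + 38))*(-24 + (21 + 104)/(-24 + 38)) + 75925) = 1/((125/14)*(-24 + 125/14) + 75925) = 1/((125*(1/14))*(-24 + 125*(1/14)) + 75925) = 1/(125*(-24 + 125/14)/14 + 75925) = 1/((125/14)*(-211/14) + 75925) = 1/(-26375/196 + 75925) = 1/(14854925/196) = 196/14854925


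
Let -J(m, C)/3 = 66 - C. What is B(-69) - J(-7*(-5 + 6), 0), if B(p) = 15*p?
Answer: -837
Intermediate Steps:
J(m, C) = -198 + 3*C (J(m, C) = -3*(66 - C) = -198 + 3*C)
B(-69) - J(-7*(-5 + 6), 0) = 15*(-69) - (-198 + 3*0) = -1035 - (-198 + 0) = -1035 - 1*(-198) = -1035 + 198 = -837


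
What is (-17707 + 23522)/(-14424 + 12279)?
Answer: -1163/429 ≈ -2.7110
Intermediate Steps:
(-17707 + 23522)/(-14424 + 12279) = 5815/(-2145) = 5815*(-1/2145) = -1163/429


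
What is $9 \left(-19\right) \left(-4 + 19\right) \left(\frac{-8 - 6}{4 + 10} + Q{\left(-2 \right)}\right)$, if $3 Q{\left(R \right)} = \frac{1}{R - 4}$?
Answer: $\frac{5415}{2} \approx 2707.5$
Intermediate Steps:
$Q{\left(R \right)} = \frac{1}{3 \left(-4 + R\right)}$ ($Q{\left(R \right)} = \frac{1}{3 \left(R - 4\right)} = \frac{1}{3 \left(-4 + R\right)}$)
$9 \left(-19\right) \left(-4 + 19\right) \left(\frac{-8 - 6}{4 + 10} + Q{\left(-2 \right)}\right) = 9 \left(-19\right) \left(-4 + 19\right) \left(\frac{-8 - 6}{4 + 10} + \frac{1}{3 \left(-4 - 2\right)}\right) = - 171 \cdot 15 \left(- \frac{14}{14} + \frac{1}{3 \left(-6\right)}\right) = - 171 \cdot 15 \left(\left(-14\right) \frac{1}{14} + \frac{1}{3} \left(- \frac{1}{6}\right)\right) = - 171 \cdot 15 \left(-1 - \frac{1}{18}\right) = - 171 \cdot 15 \left(- \frac{19}{18}\right) = \left(-171\right) \left(- \frac{95}{6}\right) = \frac{5415}{2}$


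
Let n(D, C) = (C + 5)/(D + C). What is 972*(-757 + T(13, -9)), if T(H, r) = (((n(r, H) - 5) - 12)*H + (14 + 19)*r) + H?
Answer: -1169802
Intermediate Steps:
n(D, C) = (5 + C)/(C + D)
T(H, r) = H + 33*r + H*(-17 + (5 + H)/(H + r)) (T(H, r) = ((((5 + H)/(H + r) - 5) - 12)*H + (14 + 19)*r) + H = (((-5 + (5 + H)/(H + r)) - 12)*H + 33*r) + H = ((-17 + (5 + H)/(H + r))*H + 33*r) + H = (H*(-17 + (5 + H)/(H + r)) + 33*r) + H = (33*r + H*(-17 + (5 + H)/(H + r))) + H = H + 33*r + H*(-17 + (5 + H)/(H + r)))
972*(-757 + T(13, -9)) = 972*(-757 + (13*(5 + 13) + (13 - 9)*(-16*13 + 33*(-9)))/(13 - 9)) = 972*(-757 + (13*18 + 4*(-208 - 297))/4) = 972*(-757 + (234 + 4*(-505))/4) = 972*(-757 + (234 - 2020)/4) = 972*(-757 + (¼)*(-1786)) = 972*(-757 - 893/2) = 972*(-2407/2) = -1169802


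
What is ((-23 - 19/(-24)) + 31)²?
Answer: 44521/576 ≈ 77.293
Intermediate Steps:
((-23 - 19/(-24)) + 31)² = ((-23 - 19*(-1)/24) + 31)² = ((-23 - 1*(-19/24)) + 31)² = ((-23 + 19/24) + 31)² = (-533/24 + 31)² = (211/24)² = 44521/576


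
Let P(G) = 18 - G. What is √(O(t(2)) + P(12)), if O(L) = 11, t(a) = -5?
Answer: √17 ≈ 4.1231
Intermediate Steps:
√(O(t(2)) + P(12)) = √(11 + (18 - 1*12)) = √(11 + (18 - 12)) = √(11 + 6) = √17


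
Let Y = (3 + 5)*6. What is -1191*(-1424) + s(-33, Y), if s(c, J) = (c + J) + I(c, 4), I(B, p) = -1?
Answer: 1695998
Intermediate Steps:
Y = 48 (Y = 8*6 = 48)
s(c, J) = -1 + J + c (s(c, J) = (c + J) - 1 = (J + c) - 1 = -1 + J + c)
-1191*(-1424) + s(-33, Y) = -1191*(-1424) + (-1 + 48 - 33) = 1695984 + 14 = 1695998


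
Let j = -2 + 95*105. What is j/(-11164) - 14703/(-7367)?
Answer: 90673201/82245188 ≈ 1.1025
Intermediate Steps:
j = 9973 (j = -2 + 9975 = 9973)
j/(-11164) - 14703/(-7367) = 9973/(-11164) - 14703/(-7367) = 9973*(-1/11164) - 14703*(-1/7367) = -9973/11164 + 14703/7367 = 90673201/82245188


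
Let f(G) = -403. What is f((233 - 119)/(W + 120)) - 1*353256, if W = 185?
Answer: -353659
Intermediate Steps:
f((233 - 119)/(W + 120)) - 1*353256 = -403 - 1*353256 = -403 - 353256 = -353659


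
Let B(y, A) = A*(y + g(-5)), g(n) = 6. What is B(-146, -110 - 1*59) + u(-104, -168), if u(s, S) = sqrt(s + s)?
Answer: 23660 + 4*I*sqrt(13) ≈ 23660.0 + 14.422*I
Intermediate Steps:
u(s, S) = sqrt(2)*sqrt(s) (u(s, S) = sqrt(2*s) = sqrt(2)*sqrt(s))
B(y, A) = A*(6 + y) (B(y, A) = A*(y + 6) = A*(6 + y))
B(-146, -110 - 1*59) + u(-104, -168) = (-110 - 1*59)*(6 - 146) + sqrt(2)*sqrt(-104) = (-110 - 59)*(-140) + sqrt(2)*(2*I*sqrt(26)) = -169*(-140) + 4*I*sqrt(13) = 23660 + 4*I*sqrt(13)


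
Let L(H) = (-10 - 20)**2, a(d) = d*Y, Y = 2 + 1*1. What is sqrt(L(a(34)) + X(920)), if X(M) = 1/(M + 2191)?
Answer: sqrt(8710492011)/3111 ≈ 30.000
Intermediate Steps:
Y = 3 (Y = 2 + 1 = 3)
X(M) = 1/(2191 + M)
a(d) = 3*d (a(d) = d*3 = 3*d)
L(H) = 900 (L(H) = (-30)**2 = 900)
sqrt(L(a(34)) + X(920)) = sqrt(900 + 1/(2191 + 920)) = sqrt(900 + 1/3111) = sqrt(2799901/3111) = sqrt(8710492011)/3111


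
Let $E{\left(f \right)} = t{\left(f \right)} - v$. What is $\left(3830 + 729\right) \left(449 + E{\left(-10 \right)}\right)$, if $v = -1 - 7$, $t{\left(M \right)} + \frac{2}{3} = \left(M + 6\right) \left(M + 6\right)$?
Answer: $\frac{6460103}{3} \approx 2.1534 \cdot 10^{6}$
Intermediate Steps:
$t{\left(M \right)} = - \frac{2}{3} + \left(6 + M\right)^{2}$ ($t{\left(M \right)} = - \frac{2}{3} + \left(M + 6\right) \left(M + 6\right) = - \frac{2}{3} + \left(6 + M\right) \left(6 + M\right) = - \frac{2}{3} + \left(6 + M\right)^{2}$)
$v = -8$
$E{\left(f \right)} = \frac{22}{3} + \left(6 + f\right)^{2}$ ($E{\left(f \right)} = \left(- \frac{2}{3} + \left(6 + f\right)^{2}\right) - -8 = \left(- \frac{2}{3} + \left(6 + f\right)^{2}\right) + 8 = \frac{22}{3} + \left(6 + f\right)^{2}$)
$\left(3830 + 729\right) \left(449 + E{\left(-10 \right)}\right) = \left(3830 + 729\right) \left(449 + \left(\frac{22}{3} + \left(6 - 10\right)^{2}\right)\right) = 4559 \left(449 + \left(\frac{22}{3} + \left(-4\right)^{2}\right)\right) = 4559 \left(449 + \left(\frac{22}{3} + 16\right)\right) = 4559 \left(449 + \frac{70}{3}\right) = 4559 \cdot \frac{1417}{3} = \frac{6460103}{3}$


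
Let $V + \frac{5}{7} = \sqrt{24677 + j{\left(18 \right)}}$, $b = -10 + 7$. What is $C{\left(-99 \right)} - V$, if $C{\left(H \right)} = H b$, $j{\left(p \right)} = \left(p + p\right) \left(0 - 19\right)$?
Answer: $\frac{2084}{7} - \sqrt{23993} \approx 142.82$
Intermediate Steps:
$b = -3$
$j{\left(p \right)} = - 38 p$ ($j{\left(p \right)} = 2 p \left(-19\right) = - 38 p$)
$C{\left(H \right)} = - 3 H$ ($C{\left(H \right)} = H \left(-3\right) = - 3 H$)
$V = - \frac{5}{7} + \sqrt{23993}$ ($V = - \frac{5}{7} + \sqrt{24677 - 684} = - \frac{5}{7} + \sqrt{23993} \approx 154.18$)
$C{\left(-99 \right)} - V = \left(-3\right) \left(-99\right) - \left(- \frac{5}{7} + \sqrt{23993}\right) = 297 + \left(\frac{5}{7} - \sqrt{23993}\right) = \frac{2084}{7} - \sqrt{23993}$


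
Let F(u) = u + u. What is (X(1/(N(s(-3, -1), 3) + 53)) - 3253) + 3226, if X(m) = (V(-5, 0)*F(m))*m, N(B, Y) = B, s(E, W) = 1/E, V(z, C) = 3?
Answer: -336987/12482 ≈ -26.998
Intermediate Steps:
F(u) = 2*u
X(m) = 6*m² (X(m) = (3*(2*m))*m = (6*m)*m = 6*m²)
(X(1/(N(s(-3, -1), 3) + 53)) - 3253) + 3226 = (6*(1/(1/(-3) + 53))² - 3253) + 3226 = (6*(1/(-⅓ + 53))² - 3253) + 3226 = (6*(1/(158/3))² - 3253) + 3226 = (6*(3/158)² - 3253) + 3226 = (6*(9/24964) - 3253) + 3226 = (27/12482 - 3253) + 3226 = -40603919/12482 + 3226 = -336987/12482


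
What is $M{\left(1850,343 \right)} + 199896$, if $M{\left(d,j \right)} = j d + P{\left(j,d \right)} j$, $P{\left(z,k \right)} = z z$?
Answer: $41188053$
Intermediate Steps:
$P{\left(z,k \right)} = z^{2}$
$M{\left(d,j \right)} = j^{3} + d j$ ($M{\left(d,j \right)} = j d + j^{2} j = d j + j^{3} = j^{3} + d j$)
$M{\left(1850,343 \right)} + 199896 = 343 \left(1850 + 343^{2}\right) + 199896 = 343 \left(1850 + 117649\right) + 199896 = 343 \cdot 119499 + 199896 = 40988157 + 199896 = 41188053$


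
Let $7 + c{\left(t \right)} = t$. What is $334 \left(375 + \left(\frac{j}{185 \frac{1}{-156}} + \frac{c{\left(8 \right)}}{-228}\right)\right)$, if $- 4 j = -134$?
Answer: $\frac{2442506429}{21090} \approx 1.1581 \cdot 10^{5}$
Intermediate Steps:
$j = \frac{67}{2}$ ($j = \left(- \frac{1}{4}\right) \left(-134\right) = \frac{67}{2} \approx 33.5$)
$c{\left(t \right)} = -7 + t$
$334 \left(375 + \left(\frac{j}{185 \frac{1}{-156}} + \frac{c{\left(8 \right)}}{-228}\right)\right) = 334 \left(375 + \left(\frac{67}{2 \frac{185}{-156}} + \frac{-7 + 8}{-228}\right)\right) = 334 \left(375 + \left(\frac{67}{2 \cdot 185 \left(- \frac{1}{156}\right)} + 1 \left(- \frac{1}{228}\right)\right)\right) = 334 \left(375 + \left(\frac{67}{2 \left(- \frac{185}{156}\right)} - \frac{1}{228}\right)\right) = 334 \left(375 + \left(\frac{67}{2} \left(- \frac{156}{185}\right) - \frac{1}{228}\right)\right) = 334 \left(375 - \frac{1191713}{42180}\right) = 334 \cdot \frac{14625787}{42180} = \frac{2442506429}{21090}$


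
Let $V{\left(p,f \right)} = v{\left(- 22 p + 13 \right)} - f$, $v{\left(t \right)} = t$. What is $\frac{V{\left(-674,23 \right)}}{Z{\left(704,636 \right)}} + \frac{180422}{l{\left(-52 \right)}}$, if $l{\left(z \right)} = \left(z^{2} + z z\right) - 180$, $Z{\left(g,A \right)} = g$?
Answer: $\frac{25560699}{460064} \approx 55.559$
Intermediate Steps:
$l{\left(z \right)} = -180 + 2 z^{2}$ ($l{\left(z \right)} = \left(z^{2} + z^{2}\right) - 180 = 2 z^{2} - 180 = -180 + 2 z^{2}$)
$V{\left(p,f \right)} = 13 - f - 22 p$ ($V{\left(p,f \right)} = \left(- 22 p + 13\right) - f = \left(13 - 22 p\right) - f = 13 - f - 22 p$)
$\frac{V{\left(-674,23 \right)}}{Z{\left(704,636 \right)}} + \frac{180422}{l{\left(-52 \right)}} = \frac{13 - 23 - -14828}{704} + \frac{180422}{-180 + 2 \left(-52\right)^{2}} = \left(13 - 23 + 14828\right) \frac{1}{704} + \frac{180422}{-180 + 2 \cdot 2704} = 14818 \cdot \frac{1}{704} + \frac{180422}{-180 + 5408} = \frac{7409}{352} + \frac{180422}{5228} = \frac{7409}{352} + 180422 \cdot \frac{1}{5228} = \frac{7409}{352} + \frac{90211}{2614} = \frac{25560699}{460064}$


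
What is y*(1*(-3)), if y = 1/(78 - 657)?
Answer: 1/193 ≈ 0.0051813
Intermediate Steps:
y = -1/579 (y = 1/(-579) = -1/579 ≈ -0.0017271)
y*(1*(-3)) = -(-3)/579 = -1/579*(-3) = 1/193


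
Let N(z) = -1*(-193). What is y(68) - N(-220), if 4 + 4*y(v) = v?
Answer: -177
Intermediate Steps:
N(z) = 193
y(v) = -1 + v/4
y(68) - N(-220) = (-1 + (¼)*68) - 1*193 = (-1 + 17) - 193 = 16 - 193 = -177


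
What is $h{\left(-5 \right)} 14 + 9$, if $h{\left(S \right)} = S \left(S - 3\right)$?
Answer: $569$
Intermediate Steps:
$h{\left(S \right)} = S \left(-3 + S\right)$
$h{\left(-5 \right)} 14 + 9 = - 5 \left(-3 - 5\right) 14 + 9 = \left(-5\right) \left(-8\right) 14 + 9 = 40 \cdot 14 + 9 = 560 + 9 = 569$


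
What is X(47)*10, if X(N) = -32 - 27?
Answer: -590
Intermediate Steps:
X(N) = -59
X(47)*10 = -59*10 = -590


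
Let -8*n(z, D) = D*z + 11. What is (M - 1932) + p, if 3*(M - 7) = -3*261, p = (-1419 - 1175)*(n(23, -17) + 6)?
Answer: -140965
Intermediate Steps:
n(z, D) = -11/8 - D*z/8 (n(z, D) = -(D*z + 11)/8 = -(11 + D*z)/8 = -11/8 - D*z/8)
p = -138779 (p = (-1419 - 1175)*((-11/8 - 1/8*(-17)*23) + 6) = -2594*((-11/8 + 391/8) + 6) = -2594*(95/2 + 6) = -2594*107/2 = -138779)
M = -254 (M = 7 + (-3*261)/3 = 7 + (1/3)*(-783) = 7 - 261 = -254)
(M - 1932) + p = (-254 - 1932) - 138779 = -2186 - 138779 = -140965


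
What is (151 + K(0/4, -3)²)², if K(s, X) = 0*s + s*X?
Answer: 22801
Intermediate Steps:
K(s, X) = X*s (K(s, X) = 0 + X*s = X*s)
(151 + K(0/4, -3)²)² = (151 + (-0/4)²)² = (151 + (-3*0)²)² = (151 + 0²)² = (151 + 0)² = 151² = 22801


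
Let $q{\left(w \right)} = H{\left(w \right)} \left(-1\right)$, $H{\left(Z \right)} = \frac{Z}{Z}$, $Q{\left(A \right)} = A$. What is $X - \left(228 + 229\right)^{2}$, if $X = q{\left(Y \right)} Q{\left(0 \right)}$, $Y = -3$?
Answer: $-208849$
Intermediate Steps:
$H{\left(Z \right)} = 1$
$q{\left(w \right)} = -1$ ($q{\left(w \right)} = 1 \left(-1\right) = -1$)
$X = 0$ ($X = \left(-1\right) 0 = 0$)
$X - \left(228 + 229\right)^{2} = 0 - \left(228 + 229\right)^{2} = 0 - 457^{2} = 0 - 208849 = -208849$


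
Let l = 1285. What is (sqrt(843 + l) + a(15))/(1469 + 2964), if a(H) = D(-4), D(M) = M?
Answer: -4/4433 + 4*sqrt(133)/4433 ≈ 0.0095038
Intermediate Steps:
a(H) = -4
(sqrt(843 + l) + a(15))/(1469 + 2964) = (sqrt(843 + 1285) - 4)/(1469 + 2964) = (sqrt(2128) - 4)/4433 = (4*sqrt(133) - 4)*(1/4433) = (-4 + 4*sqrt(133))*(1/4433) = -4/4433 + 4*sqrt(133)/4433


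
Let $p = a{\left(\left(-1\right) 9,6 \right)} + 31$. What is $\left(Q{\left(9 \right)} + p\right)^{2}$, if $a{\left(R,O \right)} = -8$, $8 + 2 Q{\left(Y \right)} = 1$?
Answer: $\frac{1521}{4} \approx 380.25$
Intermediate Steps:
$Q{\left(Y \right)} = - \frac{7}{2}$ ($Q{\left(Y \right)} = -4 + \frac{1}{2} \cdot 1 = -4 + \frac{1}{2} = - \frac{7}{2}$)
$p = 23$ ($p = -8 + 31 = 23$)
$\left(Q{\left(9 \right)} + p\right)^{2} = \left(- \frac{7}{2} + 23\right)^{2} = \left(\frac{39}{2}\right)^{2} = \frac{1521}{4}$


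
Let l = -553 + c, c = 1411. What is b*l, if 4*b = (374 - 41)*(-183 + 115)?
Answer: -4857138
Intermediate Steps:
b = -5661 (b = ((374 - 41)*(-183 + 115))/4 = (333*(-68))/4 = (¼)*(-22644) = -5661)
l = 858 (l = -553 + 1411 = 858)
b*l = -5661*858 = -4857138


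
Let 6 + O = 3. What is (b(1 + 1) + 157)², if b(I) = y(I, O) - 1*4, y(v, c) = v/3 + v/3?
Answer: 214369/9 ≈ 23819.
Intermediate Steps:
O = -3 (O = -6 + 3 = -3)
y(v, c) = 2*v/3 (y(v, c) = v*(⅓) + v*(⅓) = v/3 + v/3 = 2*v/3)
b(I) = -4 + 2*I/3 (b(I) = 2*I/3 - 1*4 = 2*I/3 - 4 = -4 + 2*I/3)
(b(1 + 1) + 157)² = ((-4 + 2*(1 + 1)/3) + 157)² = ((-4 + (⅔)*2) + 157)² = ((-4 + 4/3) + 157)² = (-8/3 + 157)² = (463/3)² = 214369/9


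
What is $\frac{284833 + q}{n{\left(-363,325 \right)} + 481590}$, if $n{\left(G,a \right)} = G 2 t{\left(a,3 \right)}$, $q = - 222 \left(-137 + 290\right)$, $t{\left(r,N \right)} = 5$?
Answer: $\frac{250867}{477960} \approx 0.52487$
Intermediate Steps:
$q = -33966$ ($q = \left(-222\right) 153 = -33966$)
$n{\left(G,a \right)} = 10 G$ ($n{\left(G,a \right)} = G 2 \cdot 5 = 2 G 5 = 10 G$)
$\frac{284833 + q}{n{\left(-363,325 \right)} + 481590} = \frac{284833 - 33966}{10 \left(-363\right) + 481590} = \frac{250867}{-3630 + 481590} = \frac{250867}{477960}$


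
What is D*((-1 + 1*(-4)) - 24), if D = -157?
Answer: 4553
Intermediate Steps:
D*((-1 + 1*(-4)) - 24) = -157*((-1 + 1*(-4)) - 24) = -157*((-1 - 4) - 24) = -157*(-5 - 24) = -157*(-29) = 4553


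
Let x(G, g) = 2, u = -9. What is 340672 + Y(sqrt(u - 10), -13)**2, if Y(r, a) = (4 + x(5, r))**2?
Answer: 341968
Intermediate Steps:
Y(r, a) = 36 (Y(r, a) = (4 + 2)**2 = 6**2 = 36)
340672 + Y(sqrt(u - 10), -13)**2 = 340672 + 36**2 = 340672 + 1296 = 341968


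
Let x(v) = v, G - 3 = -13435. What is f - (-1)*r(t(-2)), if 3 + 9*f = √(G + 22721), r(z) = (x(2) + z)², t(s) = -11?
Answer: 242/3 + √9289/9 ≈ 91.375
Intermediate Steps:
G = -13432 (G = 3 - 13435 = -13432)
r(z) = (2 + z)²
f = -⅓ + √9289/9 (f = -⅓ + √(-13432 + 22721)/9 = -⅓ + √9289/9 ≈ 10.375)
f - (-1)*r(t(-2)) = (-⅓ + √9289/9) - (-1)*(2 - 11)² = (-⅓ + √9289/9) - (-1)*(-9)² = (-⅓ + √9289/9) - (-1)*81 = (-⅓ + √9289/9) - 1*(-81) = (-⅓ + √9289/9) + 81 = 242/3 + √9289/9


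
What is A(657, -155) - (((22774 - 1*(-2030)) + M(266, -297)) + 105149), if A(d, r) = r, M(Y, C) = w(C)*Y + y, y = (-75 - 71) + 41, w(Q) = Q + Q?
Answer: 28001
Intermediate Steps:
w(Q) = 2*Q
y = -105 (y = -146 + 41 = -105)
M(Y, C) = -105 + 2*C*Y (M(Y, C) = (2*C)*Y - 105 = 2*C*Y - 105 = -105 + 2*C*Y)
A(657, -155) - (((22774 - 1*(-2030)) + M(266, -297)) + 105149) = -155 - (((22774 - 1*(-2030)) + (-105 + 2*(-297)*266)) + 105149) = -155 - (((22774 + 2030) + (-105 - 158004)) + 105149) = -155 - ((24804 - 158109) + 105149) = -155 - (-133305 + 105149) = -155 - 1*(-28156) = -155 + 28156 = 28001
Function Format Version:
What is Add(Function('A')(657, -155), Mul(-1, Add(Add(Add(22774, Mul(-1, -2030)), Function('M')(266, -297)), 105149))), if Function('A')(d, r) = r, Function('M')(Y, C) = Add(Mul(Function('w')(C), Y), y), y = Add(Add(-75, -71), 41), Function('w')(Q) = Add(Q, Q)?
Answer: 28001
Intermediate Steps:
Function('w')(Q) = Mul(2, Q)
y = -105 (y = Add(-146, 41) = -105)
Function('M')(Y, C) = Add(-105, Mul(2, C, Y)) (Function('M')(Y, C) = Add(Mul(Mul(2, C), Y), -105) = Add(Mul(2, C, Y), -105) = Add(-105, Mul(2, C, Y)))
Add(Function('A')(657, -155), Mul(-1, Add(Add(Add(22774, Mul(-1, -2030)), Function('M')(266, -297)), 105149))) = Add(-155, Mul(-1, Add(Add(Add(22774, Mul(-1, -2030)), Add(-105, Mul(2, -297, 266))), 105149))) = Add(-155, Mul(-1, Add(Add(Add(22774, 2030), Add(-105, -158004)), 105149))) = Add(-155, Mul(-1, Add(Add(24804, -158109), 105149))) = Add(-155, Mul(-1, Add(-133305, 105149))) = Add(-155, Mul(-1, -28156)) = Add(-155, 28156) = 28001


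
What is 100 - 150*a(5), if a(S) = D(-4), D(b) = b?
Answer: 700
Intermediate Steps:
a(S) = -4
100 - 150*a(5) = 100 - 150*(-4) = 100 + 600 = 700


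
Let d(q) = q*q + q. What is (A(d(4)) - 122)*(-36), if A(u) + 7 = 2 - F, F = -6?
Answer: 4356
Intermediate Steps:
d(q) = q + q² (d(q) = q² + q = q + q²)
A(u) = 1 (A(u) = -7 + (2 - 1*(-6)) = -7 + (2 + 6) = -7 + 8 = 1)
(A(d(4)) - 122)*(-36) = (1 - 122)*(-36) = -121*(-36) = 4356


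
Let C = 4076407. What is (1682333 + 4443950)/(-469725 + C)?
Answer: 6126283/3606682 ≈ 1.6986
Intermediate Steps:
(1682333 + 4443950)/(-469725 + C) = (1682333 + 4443950)/(-469725 + 4076407) = 6126283/3606682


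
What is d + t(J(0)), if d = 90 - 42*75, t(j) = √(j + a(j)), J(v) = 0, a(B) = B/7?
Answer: -3060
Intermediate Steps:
a(B) = B/7 (a(B) = B*(⅐) = B/7)
t(j) = 2*√14*√j/7 (t(j) = √(j + j/7) = √(8*j/7) = 2*√14*√j/7)
d = -3060 (d = 90 - 3150 = -3060)
d + t(J(0)) = -3060 + 2*√14*√0/7 = -3060 + (2/7)*√14*0 = -3060 + 0 = -3060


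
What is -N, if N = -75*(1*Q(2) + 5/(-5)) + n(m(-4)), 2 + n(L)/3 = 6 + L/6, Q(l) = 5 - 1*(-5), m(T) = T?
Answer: 665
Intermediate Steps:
Q(l) = 10 (Q(l) = 5 + 5 = 10)
n(L) = 12 + L/2 (n(L) = -6 + 3*(6 + L/6) = -6 + (18 + L/2) = 12 + L/2)
N = -665 (N = -75*(1*10 + 5/(-5)) + (12 + (½)*(-4)) = -75*(10 + 5*(-⅕)) + (12 - 2) = -75*(10 - 1) + 10 = -75*9 + 10 = -675 + 10 = -665)
-N = -1*(-665) = 665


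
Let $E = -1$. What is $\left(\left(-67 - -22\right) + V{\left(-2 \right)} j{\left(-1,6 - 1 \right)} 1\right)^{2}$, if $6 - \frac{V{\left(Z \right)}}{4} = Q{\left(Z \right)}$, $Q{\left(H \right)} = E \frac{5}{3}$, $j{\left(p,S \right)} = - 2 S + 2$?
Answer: $\frac{758641}{9} \approx 84294.0$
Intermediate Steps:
$j{\left(p,S \right)} = 2 - 2 S$
$Q{\left(H \right)} = - \frac{5}{3}$
$V{\left(Z \right)} = \frac{92}{3}$ ($V{\left(Z \right)} = 24 - - \frac{20}{3} = 24 + \frac{20}{3} = \frac{92}{3}$)
$\left(\left(-67 - -22\right) + V{\left(-2 \right)} j{\left(-1,6 - 1 \right)} 1\right)^{2} = \left(\left(-67 - -22\right) + \frac{92 \left(2 - 2 \left(6 - 1\right)\right)}{3} \cdot 1\right)^{2} = \left(\left(-67 + 22\right) + \frac{92 \left(2 - 2 \left(6 - 1\right)\right)}{3} \cdot 1\right)^{2} = \left(-45 + \frac{92 \left(2 - 10\right)}{3} \cdot 1\right)^{2} = \left(-45 + \frac{92}{3} \left(-8\right) 1\right)^{2} = \left(-45 - \frac{736}{3}\right)^{2} = \left(- \frac{871}{3}\right)^{2} = \frac{758641}{9}$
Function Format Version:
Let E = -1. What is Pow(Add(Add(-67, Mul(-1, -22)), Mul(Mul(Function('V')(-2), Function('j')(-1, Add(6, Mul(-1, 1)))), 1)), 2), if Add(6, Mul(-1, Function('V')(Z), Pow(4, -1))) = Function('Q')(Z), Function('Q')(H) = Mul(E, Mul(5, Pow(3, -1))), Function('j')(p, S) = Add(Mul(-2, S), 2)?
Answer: Rational(758641, 9) ≈ 84294.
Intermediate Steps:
Function('j')(p, S) = Add(2, Mul(-2, S))
Function('Q')(H) = Rational(-5, 3) (Function('Q')(H) = Mul(-1, Mul(5, Pow(3, -1))) = Mul(-1, Mul(5, Rational(1, 3))) = Mul(-1, Rational(5, 3)) = Rational(-5, 3))
Function('V')(Z) = Rational(92, 3) (Function('V')(Z) = Add(24, Mul(-4, Rational(-5, 3))) = Add(24, Rational(20, 3)) = Rational(92, 3))
Pow(Add(Add(-67, Mul(-1, -22)), Mul(Mul(Function('V')(-2), Function('j')(-1, Add(6, Mul(-1, 1)))), 1)), 2) = Pow(Add(Add(-67, Mul(-1, -22)), Mul(Mul(Rational(92, 3), Add(2, Mul(-2, Add(6, Mul(-1, 1))))), 1)), 2) = Pow(Add(Add(-67, 22), Mul(Mul(Rational(92, 3), Add(2, Mul(-2, Add(6, -1)))), 1)), 2) = Pow(Add(-45, Mul(Mul(Rational(92, 3), Add(2, Mul(-2, 5))), 1)), 2) = Pow(Add(-45, Mul(Mul(Rational(92, 3), Add(2, -10)), 1)), 2) = Pow(Add(-45, Mul(Mul(Rational(92, 3), -8), 1)), 2) = Pow(Add(-45, Mul(Rational(-736, 3), 1)), 2) = Pow(Add(-45, Rational(-736, 3)), 2) = Pow(Rational(-871, 3), 2) = Rational(758641, 9)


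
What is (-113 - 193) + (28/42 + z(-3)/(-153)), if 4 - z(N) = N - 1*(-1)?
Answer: -15574/51 ≈ -305.37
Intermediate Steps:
z(N) = 3 - N (z(N) = 4 - (N - 1*(-1)) = 4 - (N + 1) = 4 - (1 + N) = 4 + (-1 - N) = 3 - N)
(-113 - 193) + (28/42 + z(-3)/(-153)) = (-113 - 193) + (28/42 + (3 - 1*(-3))/(-153)) = -306 + (28*(1/42) + (3 + 3)*(-1/153)) = -306 + (⅔ + 6*(-1/153)) = -306 + (⅔ - 2/51) = -306 + 32/51 = -15574/51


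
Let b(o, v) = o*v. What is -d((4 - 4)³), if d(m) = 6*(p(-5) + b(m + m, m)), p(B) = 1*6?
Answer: -36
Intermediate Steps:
p(B) = 6
d(m) = 36 + 12*m² (d(m) = 6*(6 + (m + m)*m) = 6*(6 + (2*m)*m) = 6*(6 + 2*m²) = 36 + 12*m²)
-d((4 - 4)³) = -(36 + 12*((4 - 4)³)²) = -(36 + 12*(0³)²) = -(36 + 12*0²) = -(36 + 12*0) = -(36 + 0) = -1*36 = -36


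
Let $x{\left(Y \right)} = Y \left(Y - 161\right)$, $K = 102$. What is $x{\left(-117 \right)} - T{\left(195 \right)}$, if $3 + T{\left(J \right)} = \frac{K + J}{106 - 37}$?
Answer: $\frac{748068}{23} \approx 32525.0$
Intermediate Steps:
$T{\left(J \right)} = - \frac{35}{23} + \frac{J}{69}$ ($T{\left(J \right)} = -3 + \frac{102 + J}{106 - 37} = -3 + \frac{102 + J}{69} = -3 + \left(102 + J\right) \frac{1}{69} = -3 + \left(\frac{34}{23} + \frac{J}{69}\right) = - \frac{35}{23} + \frac{J}{69}$)
$x{\left(Y \right)} = Y \left(-161 + Y\right)$
$x{\left(-117 \right)} - T{\left(195 \right)} = - 117 \left(-161 - 117\right) - \left(- \frac{35}{23} + \frac{1}{69} \cdot 195\right) = \left(-117\right) \left(-278\right) - \left(- \frac{35}{23} + \frac{65}{23}\right) = 32526 - \frac{30}{23} = \frac{748068}{23}$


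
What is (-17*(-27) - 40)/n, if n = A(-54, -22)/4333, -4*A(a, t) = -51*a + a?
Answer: -1815527/675 ≈ -2689.7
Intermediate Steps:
A(a, t) = 25*a/2 (A(a, t) = -(-51*a + a)/4 = -(-25)*a/2 = 25*a/2)
n = -675/4333 (n = ((25/2)*(-54))/4333 = -675*1/4333 = -675/4333 ≈ -0.15578)
(-17*(-27) - 40)/n = (-17*(-27) - 40)/(-675/4333) = (459 - 40)*(-4333/675) = 419*(-4333/675) = -1815527/675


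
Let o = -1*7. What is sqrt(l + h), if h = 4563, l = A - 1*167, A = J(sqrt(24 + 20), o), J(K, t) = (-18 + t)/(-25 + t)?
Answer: 27*sqrt(386)/8 ≈ 66.308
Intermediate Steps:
o = -7
J(K, t) = (-18 + t)/(-25 + t)
A = 25/32 (A = (-18 - 7)/(-25 - 7) = -25/(-32) = -1/32*(-25) = 25/32 ≈ 0.78125)
l = -5319/32 (l = 25/32 - 1*167 = 25/32 - 167 = -5319/32 ≈ -166.22)
sqrt(l + h) = sqrt(-5319/32 + 4563) = sqrt(140697/32) = 27*sqrt(386)/8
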